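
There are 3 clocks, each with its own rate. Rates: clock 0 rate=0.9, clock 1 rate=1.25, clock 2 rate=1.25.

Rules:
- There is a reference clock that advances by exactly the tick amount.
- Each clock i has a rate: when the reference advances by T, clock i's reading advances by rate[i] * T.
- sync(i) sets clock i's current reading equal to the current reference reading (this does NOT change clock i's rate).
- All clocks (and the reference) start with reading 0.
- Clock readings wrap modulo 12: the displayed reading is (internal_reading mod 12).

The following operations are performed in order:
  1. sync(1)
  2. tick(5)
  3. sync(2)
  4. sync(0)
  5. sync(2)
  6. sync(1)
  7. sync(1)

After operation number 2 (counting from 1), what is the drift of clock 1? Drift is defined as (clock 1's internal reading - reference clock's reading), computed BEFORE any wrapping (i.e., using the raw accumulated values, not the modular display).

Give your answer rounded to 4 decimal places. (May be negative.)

Answer: 1.2500

Derivation:
After op 1 sync(1): ref=0.0000 raw=[0.0000 0.0000 0.0000]
After op 2 tick(5): ref=5.0000 raw=[4.5000 6.2500 6.2500]
Drift of clock 1 after op 2: 6.2500 - 5.0000 = 1.2500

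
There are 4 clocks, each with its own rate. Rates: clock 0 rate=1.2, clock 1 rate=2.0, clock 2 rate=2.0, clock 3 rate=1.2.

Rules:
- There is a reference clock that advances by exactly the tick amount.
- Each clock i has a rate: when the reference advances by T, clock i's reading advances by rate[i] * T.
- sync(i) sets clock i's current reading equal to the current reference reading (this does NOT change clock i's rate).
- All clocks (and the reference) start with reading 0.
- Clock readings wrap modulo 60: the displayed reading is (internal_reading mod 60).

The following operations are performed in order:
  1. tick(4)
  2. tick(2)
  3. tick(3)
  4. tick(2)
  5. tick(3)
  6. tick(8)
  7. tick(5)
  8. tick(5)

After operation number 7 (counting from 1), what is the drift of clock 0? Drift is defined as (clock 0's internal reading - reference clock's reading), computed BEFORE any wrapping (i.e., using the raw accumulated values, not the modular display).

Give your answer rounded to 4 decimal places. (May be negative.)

Answer: 5.4000

Derivation:
After op 1 tick(4): ref=4.0000 raw=[4.8000 8.0000 8.0000 4.8000]
After op 2 tick(2): ref=6.0000 raw=[7.2000 12.0000 12.0000 7.2000]
After op 3 tick(3): ref=9.0000 raw=[10.8000 18.0000 18.0000 10.8000]
After op 4 tick(2): ref=11.0000 raw=[13.2000 22.0000 22.0000 13.2000]
After op 5 tick(3): ref=14.0000 raw=[16.8000 28.0000 28.0000 16.8000]
After op 6 tick(8): ref=22.0000 raw=[26.4000 44.0000 44.0000 26.4000]
After op 7 tick(5): ref=27.0000 raw=[32.4000 54.0000 54.0000 32.4000]
Drift of clock 0 after op 7: 32.4000 - 27.0000 = 5.4000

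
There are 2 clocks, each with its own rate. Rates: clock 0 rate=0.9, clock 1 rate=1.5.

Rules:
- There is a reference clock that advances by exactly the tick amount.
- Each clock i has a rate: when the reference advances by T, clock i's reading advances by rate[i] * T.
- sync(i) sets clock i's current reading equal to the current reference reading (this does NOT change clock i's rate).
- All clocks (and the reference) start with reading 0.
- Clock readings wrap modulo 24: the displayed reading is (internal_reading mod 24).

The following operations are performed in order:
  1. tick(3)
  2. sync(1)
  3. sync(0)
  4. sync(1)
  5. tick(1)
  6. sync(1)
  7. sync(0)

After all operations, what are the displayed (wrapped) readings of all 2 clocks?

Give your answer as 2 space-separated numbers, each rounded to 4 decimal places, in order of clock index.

After op 1 tick(3): ref=3.0000 raw=[2.7000 4.5000]
After op 2 sync(1): ref=3.0000 raw=[2.7000 3.0000]
After op 3 sync(0): ref=3.0000 raw=[3.0000 3.0000]
After op 4 sync(1): ref=3.0000 raw=[3.0000 3.0000]
After op 5 tick(1): ref=4.0000 raw=[3.9000 4.5000]
After op 6 sync(1): ref=4.0000 raw=[3.9000 4.0000]
After op 7 sync(0): ref=4.0000 raw=[4.0000 4.0000]
Wrap final raw readings (mod 24): 4.0000 mod 24 = 4.0000; 4.0000 mod 24 = 4.0000

Answer: 4.0000 4.0000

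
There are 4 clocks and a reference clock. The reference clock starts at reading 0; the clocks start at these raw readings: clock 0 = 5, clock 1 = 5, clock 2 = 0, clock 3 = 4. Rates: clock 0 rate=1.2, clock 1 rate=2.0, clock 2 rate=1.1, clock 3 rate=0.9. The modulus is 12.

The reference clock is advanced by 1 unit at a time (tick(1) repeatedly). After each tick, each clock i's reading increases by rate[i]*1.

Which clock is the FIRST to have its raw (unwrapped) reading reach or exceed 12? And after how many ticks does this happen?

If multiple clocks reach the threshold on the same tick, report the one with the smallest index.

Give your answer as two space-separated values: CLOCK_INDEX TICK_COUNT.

Answer: 1 4

Derivation:
clock 0: start=5, rate=1.2, needs 12-5 = 7; ticks = ceil(7/1.2) = ceil(5.8333) = 6; reading at tick 6 = 5 + 1.2*6 = 12.2000
clock 1: start=5, rate=2.0, needs 12-5 = 7; ticks = ceil(7/2.0) = ceil(3.5000) = 4; reading at tick 4 = 5 + 2.0*4 = 13.0000
clock 2: start=0, rate=1.1, needs 12-0 = 12; ticks = ceil(12/1.1) = ceil(10.9091) = 11; reading at tick 11 = 0 + 1.1*11 = 12.1000
clock 3: start=4, rate=0.9, needs 12-4 = 8; ticks = ceil(8/0.9) = ceil(8.8889) = 9; reading at tick 9 = 4 + 0.9*9 = 12.1000
Minimum tick count = 4; winners = [1]; smallest index = 1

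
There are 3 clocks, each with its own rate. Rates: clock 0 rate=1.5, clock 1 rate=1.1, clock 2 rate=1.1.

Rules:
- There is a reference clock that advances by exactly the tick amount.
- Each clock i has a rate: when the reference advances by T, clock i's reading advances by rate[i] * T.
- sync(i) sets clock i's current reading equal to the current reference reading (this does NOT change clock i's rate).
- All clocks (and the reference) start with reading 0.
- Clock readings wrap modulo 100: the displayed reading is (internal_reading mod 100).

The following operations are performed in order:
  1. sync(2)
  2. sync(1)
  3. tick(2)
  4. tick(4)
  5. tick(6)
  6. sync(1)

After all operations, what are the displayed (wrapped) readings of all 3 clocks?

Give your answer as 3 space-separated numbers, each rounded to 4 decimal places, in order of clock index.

Answer: 18.0000 12.0000 13.2000

Derivation:
After op 1 sync(2): ref=0.0000 raw=[0.0000 0.0000 0.0000]
After op 2 sync(1): ref=0.0000 raw=[0.0000 0.0000 0.0000]
After op 3 tick(2): ref=2.0000 raw=[3.0000 2.2000 2.2000]
After op 4 tick(4): ref=6.0000 raw=[9.0000 6.6000 6.6000]
After op 5 tick(6): ref=12.0000 raw=[18.0000 13.2000 13.2000]
After op 6 sync(1): ref=12.0000 raw=[18.0000 12.0000 13.2000]
Wrap final raw readings (mod 100): 18.0000 mod 100 = 18.0000; 12.0000 mod 100 = 12.0000; 13.2000 mod 100 = 13.2000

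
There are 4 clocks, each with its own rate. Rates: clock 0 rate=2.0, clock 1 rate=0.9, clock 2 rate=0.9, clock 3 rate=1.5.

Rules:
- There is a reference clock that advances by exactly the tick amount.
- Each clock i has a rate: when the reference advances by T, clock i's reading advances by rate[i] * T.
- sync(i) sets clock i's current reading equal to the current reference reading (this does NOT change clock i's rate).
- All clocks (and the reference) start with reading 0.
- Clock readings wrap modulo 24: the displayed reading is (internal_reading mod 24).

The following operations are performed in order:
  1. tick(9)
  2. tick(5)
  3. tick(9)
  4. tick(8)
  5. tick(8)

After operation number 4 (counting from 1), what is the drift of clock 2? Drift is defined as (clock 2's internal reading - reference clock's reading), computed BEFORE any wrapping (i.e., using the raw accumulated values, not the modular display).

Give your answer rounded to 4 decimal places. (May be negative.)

Answer: -3.1000

Derivation:
After op 1 tick(9): ref=9.0000 raw=[18.0000 8.1000 8.1000 13.5000]
After op 2 tick(5): ref=14.0000 raw=[28.0000 12.6000 12.6000 21.0000]
After op 3 tick(9): ref=23.0000 raw=[46.0000 20.7000 20.7000 34.5000]
After op 4 tick(8): ref=31.0000 raw=[62.0000 27.9000 27.9000 46.5000]
Drift of clock 2 after op 4: 27.9000 - 31.0000 = -3.1000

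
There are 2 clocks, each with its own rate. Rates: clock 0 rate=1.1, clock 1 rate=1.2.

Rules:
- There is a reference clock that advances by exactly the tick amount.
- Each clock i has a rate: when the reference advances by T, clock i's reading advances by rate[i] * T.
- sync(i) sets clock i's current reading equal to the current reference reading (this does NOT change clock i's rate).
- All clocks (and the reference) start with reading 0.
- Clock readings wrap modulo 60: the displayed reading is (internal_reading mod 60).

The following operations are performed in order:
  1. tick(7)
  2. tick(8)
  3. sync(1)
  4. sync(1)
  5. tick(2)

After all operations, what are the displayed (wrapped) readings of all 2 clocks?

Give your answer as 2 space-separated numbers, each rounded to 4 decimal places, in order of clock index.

After op 1 tick(7): ref=7.0000 raw=[7.7000 8.4000]
After op 2 tick(8): ref=15.0000 raw=[16.5000 18.0000]
After op 3 sync(1): ref=15.0000 raw=[16.5000 15.0000]
After op 4 sync(1): ref=15.0000 raw=[16.5000 15.0000]
After op 5 tick(2): ref=17.0000 raw=[18.7000 17.4000]
Wrap final raw readings (mod 60): 18.7000 mod 60 = 18.7000; 17.4000 mod 60 = 17.4000

Answer: 18.7000 17.4000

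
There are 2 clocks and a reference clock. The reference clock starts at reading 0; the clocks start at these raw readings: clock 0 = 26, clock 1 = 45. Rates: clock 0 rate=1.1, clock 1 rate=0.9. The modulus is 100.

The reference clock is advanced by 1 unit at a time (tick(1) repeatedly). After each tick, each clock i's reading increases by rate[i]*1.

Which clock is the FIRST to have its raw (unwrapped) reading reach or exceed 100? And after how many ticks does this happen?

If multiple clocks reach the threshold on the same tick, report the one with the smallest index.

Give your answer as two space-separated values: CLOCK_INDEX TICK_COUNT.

Answer: 1 62

Derivation:
clock 0: start=26, rate=1.1, needs 100-26 = 74; ticks = ceil(74/1.1) = ceil(67.2727) = 68; reading at tick 68 = 26 + 1.1*68 = 100.8000
clock 1: start=45, rate=0.9, needs 100-45 = 55; ticks = ceil(55/0.9) = ceil(61.1111) = 62; reading at tick 62 = 45 + 0.9*62 = 100.8000
Minimum tick count = 62; winners = [1]; smallest index = 1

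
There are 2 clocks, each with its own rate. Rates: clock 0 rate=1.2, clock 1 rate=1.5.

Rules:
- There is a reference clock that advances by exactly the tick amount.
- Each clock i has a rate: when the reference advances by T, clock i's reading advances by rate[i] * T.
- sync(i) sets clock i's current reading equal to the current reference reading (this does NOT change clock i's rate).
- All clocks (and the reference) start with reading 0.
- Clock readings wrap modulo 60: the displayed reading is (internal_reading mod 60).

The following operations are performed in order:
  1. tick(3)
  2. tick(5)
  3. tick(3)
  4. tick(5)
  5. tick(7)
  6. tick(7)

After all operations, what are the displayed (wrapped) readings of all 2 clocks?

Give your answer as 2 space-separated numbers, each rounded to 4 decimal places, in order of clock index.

Answer: 36.0000 45.0000

Derivation:
After op 1 tick(3): ref=3.0000 raw=[3.6000 4.5000]
After op 2 tick(5): ref=8.0000 raw=[9.6000 12.0000]
After op 3 tick(3): ref=11.0000 raw=[13.2000 16.5000]
After op 4 tick(5): ref=16.0000 raw=[19.2000 24.0000]
After op 5 tick(7): ref=23.0000 raw=[27.6000 34.5000]
After op 6 tick(7): ref=30.0000 raw=[36.0000 45.0000]
Wrap final raw readings (mod 60): 36.0000 mod 60 = 36.0000; 45.0000 mod 60 = 45.0000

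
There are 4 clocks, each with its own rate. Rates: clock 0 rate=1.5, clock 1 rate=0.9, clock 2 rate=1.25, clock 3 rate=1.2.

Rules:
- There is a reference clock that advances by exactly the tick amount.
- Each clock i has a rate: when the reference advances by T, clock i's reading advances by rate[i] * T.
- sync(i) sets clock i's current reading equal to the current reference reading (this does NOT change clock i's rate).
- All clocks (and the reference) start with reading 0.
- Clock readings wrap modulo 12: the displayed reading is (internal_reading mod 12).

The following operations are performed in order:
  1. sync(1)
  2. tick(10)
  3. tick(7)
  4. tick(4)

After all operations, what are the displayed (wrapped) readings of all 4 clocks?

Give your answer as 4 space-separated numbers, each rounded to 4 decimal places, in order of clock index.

Answer: 7.5000 6.9000 2.2500 1.2000

Derivation:
After op 1 sync(1): ref=0.0000 raw=[0.0000 0.0000 0.0000 0.0000]
After op 2 tick(10): ref=10.0000 raw=[15.0000 9.0000 12.5000 12.0000]
After op 3 tick(7): ref=17.0000 raw=[25.5000 15.3000 21.2500 20.4000]
After op 4 tick(4): ref=21.0000 raw=[31.5000 18.9000 26.2500 25.2000]
Wrap final raw readings (mod 12): 31.5000 mod 12 = 7.5000; 18.9000 mod 12 = 6.9000; 26.2500 mod 12 = 2.2500; 25.2000 mod 12 = 1.2000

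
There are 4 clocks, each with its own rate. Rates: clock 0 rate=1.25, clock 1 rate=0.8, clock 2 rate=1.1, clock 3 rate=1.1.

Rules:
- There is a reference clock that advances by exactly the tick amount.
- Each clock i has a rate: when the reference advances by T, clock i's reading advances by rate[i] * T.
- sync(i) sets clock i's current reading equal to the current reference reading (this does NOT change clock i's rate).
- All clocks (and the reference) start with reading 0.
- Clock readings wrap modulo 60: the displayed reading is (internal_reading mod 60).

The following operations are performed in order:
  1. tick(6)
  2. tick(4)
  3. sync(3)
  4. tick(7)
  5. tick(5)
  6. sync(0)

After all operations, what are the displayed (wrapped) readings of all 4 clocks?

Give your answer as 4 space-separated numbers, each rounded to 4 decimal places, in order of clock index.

Answer: 22.0000 17.6000 24.2000 23.2000

Derivation:
After op 1 tick(6): ref=6.0000 raw=[7.5000 4.8000 6.6000 6.6000]
After op 2 tick(4): ref=10.0000 raw=[12.5000 8.0000 11.0000 11.0000]
After op 3 sync(3): ref=10.0000 raw=[12.5000 8.0000 11.0000 10.0000]
After op 4 tick(7): ref=17.0000 raw=[21.2500 13.6000 18.7000 17.7000]
After op 5 tick(5): ref=22.0000 raw=[27.5000 17.6000 24.2000 23.2000]
After op 6 sync(0): ref=22.0000 raw=[22.0000 17.6000 24.2000 23.2000]
Wrap final raw readings (mod 60): 22.0000 mod 60 = 22.0000; 17.6000 mod 60 = 17.6000; 24.2000 mod 60 = 24.2000; 23.2000 mod 60 = 23.2000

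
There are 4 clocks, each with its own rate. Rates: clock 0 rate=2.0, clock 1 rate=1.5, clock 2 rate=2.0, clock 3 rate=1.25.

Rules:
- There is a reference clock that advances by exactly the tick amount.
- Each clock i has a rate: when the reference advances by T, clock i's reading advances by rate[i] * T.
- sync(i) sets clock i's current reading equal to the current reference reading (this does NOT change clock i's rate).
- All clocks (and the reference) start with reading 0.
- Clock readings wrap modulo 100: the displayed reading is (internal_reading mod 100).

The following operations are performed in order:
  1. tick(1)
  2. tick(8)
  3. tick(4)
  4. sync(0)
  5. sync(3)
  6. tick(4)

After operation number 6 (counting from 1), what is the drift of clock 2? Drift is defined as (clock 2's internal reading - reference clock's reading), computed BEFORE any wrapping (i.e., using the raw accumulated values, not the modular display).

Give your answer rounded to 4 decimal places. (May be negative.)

Answer: 17.0000

Derivation:
After op 1 tick(1): ref=1.0000 raw=[2.0000 1.5000 2.0000 1.2500]
After op 2 tick(8): ref=9.0000 raw=[18.0000 13.5000 18.0000 11.2500]
After op 3 tick(4): ref=13.0000 raw=[26.0000 19.5000 26.0000 16.2500]
After op 4 sync(0): ref=13.0000 raw=[13.0000 19.5000 26.0000 16.2500]
After op 5 sync(3): ref=13.0000 raw=[13.0000 19.5000 26.0000 13.0000]
After op 6 tick(4): ref=17.0000 raw=[21.0000 25.5000 34.0000 18.0000]
Drift of clock 2 after op 6: 34.0000 - 17.0000 = 17.0000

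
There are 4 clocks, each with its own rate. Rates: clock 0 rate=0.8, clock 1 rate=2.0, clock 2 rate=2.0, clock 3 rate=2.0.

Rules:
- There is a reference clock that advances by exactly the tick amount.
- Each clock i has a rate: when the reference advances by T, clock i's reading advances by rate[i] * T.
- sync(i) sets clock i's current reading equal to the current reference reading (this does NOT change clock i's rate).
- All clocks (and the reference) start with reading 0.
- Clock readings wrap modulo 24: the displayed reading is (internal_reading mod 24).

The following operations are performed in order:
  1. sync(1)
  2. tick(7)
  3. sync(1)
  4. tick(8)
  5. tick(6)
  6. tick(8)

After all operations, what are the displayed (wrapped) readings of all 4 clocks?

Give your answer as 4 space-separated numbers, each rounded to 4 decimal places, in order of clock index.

Answer: 23.2000 3.0000 10.0000 10.0000

Derivation:
After op 1 sync(1): ref=0.0000 raw=[0.0000 0.0000 0.0000 0.0000]
After op 2 tick(7): ref=7.0000 raw=[5.6000 14.0000 14.0000 14.0000]
After op 3 sync(1): ref=7.0000 raw=[5.6000 7.0000 14.0000 14.0000]
After op 4 tick(8): ref=15.0000 raw=[12.0000 23.0000 30.0000 30.0000]
After op 5 tick(6): ref=21.0000 raw=[16.8000 35.0000 42.0000 42.0000]
After op 6 tick(8): ref=29.0000 raw=[23.2000 51.0000 58.0000 58.0000]
Wrap final raw readings (mod 24): 23.2000 mod 24 = 23.2000; 51.0000 mod 24 = 3.0000; 58.0000 mod 24 = 10.0000; 58.0000 mod 24 = 10.0000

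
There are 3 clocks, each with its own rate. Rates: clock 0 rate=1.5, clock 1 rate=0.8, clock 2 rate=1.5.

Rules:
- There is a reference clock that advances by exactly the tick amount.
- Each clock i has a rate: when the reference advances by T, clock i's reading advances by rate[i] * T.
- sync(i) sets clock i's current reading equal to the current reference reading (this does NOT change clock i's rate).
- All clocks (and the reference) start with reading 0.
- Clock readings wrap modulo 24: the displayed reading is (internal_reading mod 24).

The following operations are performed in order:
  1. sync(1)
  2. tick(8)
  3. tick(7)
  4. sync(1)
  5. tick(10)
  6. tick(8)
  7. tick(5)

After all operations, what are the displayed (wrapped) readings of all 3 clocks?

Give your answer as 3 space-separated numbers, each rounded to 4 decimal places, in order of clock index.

After op 1 sync(1): ref=0.0000 raw=[0.0000 0.0000 0.0000]
After op 2 tick(8): ref=8.0000 raw=[12.0000 6.4000 12.0000]
After op 3 tick(7): ref=15.0000 raw=[22.5000 12.0000 22.5000]
After op 4 sync(1): ref=15.0000 raw=[22.5000 15.0000 22.5000]
After op 5 tick(10): ref=25.0000 raw=[37.5000 23.0000 37.5000]
After op 6 tick(8): ref=33.0000 raw=[49.5000 29.4000 49.5000]
After op 7 tick(5): ref=38.0000 raw=[57.0000 33.4000 57.0000]
Wrap final raw readings (mod 24): 57.0000 mod 24 = 9.0000; 33.4000 mod 24 = 9.4000; 57.0000 mod 24 = 9.0000

Answer: 9.0000 9.4000 9.0000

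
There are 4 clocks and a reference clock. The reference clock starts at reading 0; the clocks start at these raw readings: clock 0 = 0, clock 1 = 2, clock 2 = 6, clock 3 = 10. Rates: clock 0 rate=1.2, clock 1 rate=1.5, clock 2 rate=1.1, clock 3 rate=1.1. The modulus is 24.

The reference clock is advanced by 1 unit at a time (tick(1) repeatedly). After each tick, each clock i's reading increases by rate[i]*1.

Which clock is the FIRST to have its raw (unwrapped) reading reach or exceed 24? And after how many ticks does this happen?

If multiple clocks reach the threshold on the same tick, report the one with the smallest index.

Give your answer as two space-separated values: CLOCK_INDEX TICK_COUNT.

clock 0: start=0, rate=1.2, needs 24-0 = 24; ticks = ceil(24/1.2) = ceil(20.0000) = 20; reading at tick 20 = 0 + 1.2*20 = 24.0000
clock 1: start=2, rate=1.5, needs 24-2 = 22; ticks = ceil(22/1.5) = ceil(14.6667) = 15; reading at tick 15 = 2 + 1.5*15 = 24.5000
clock 2: start=6, rate=1.1, needs 24-6 = 18; ticks = ceil(18/1.1) = ceil(16.3636) = 17; reading at tick 17 = 6 + 1.1*17 = 24.7000
clock 3: start=10, rate=1.1, needs 24-10 = 14; ticks = ceil(14/1.1) = ceil(12.7273) = 13; reading at tick 13 = 10 + 1.1*13 = 24.3000
Minimum tick count = 13; winners = [3]; smallest index = 3

Answer: 3 13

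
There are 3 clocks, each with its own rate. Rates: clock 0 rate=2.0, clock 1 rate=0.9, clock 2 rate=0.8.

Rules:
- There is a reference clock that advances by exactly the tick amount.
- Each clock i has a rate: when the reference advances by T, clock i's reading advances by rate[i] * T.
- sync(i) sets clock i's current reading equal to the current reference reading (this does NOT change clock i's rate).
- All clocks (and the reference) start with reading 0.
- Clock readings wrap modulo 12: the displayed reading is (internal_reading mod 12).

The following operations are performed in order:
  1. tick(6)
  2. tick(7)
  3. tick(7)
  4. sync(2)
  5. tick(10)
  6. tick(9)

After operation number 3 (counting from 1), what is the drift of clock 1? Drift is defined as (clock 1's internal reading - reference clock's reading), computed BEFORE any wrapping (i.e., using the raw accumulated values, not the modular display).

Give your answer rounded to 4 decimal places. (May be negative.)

After op 1 tick(6): ref=6.0000 raw=[12.0000 5.4000 4.8000]
After op 2 tick(7): ref=13.0000 raw=[26.0000 11.7000 10.4000]
After op 3 tick(7): ref=20.0000 raw=[40.0000 18.0000 16.0000]
Drift of clock 1 after op 3: 18.0000 - 20.0000 = -2.0000

Answer: -2.0000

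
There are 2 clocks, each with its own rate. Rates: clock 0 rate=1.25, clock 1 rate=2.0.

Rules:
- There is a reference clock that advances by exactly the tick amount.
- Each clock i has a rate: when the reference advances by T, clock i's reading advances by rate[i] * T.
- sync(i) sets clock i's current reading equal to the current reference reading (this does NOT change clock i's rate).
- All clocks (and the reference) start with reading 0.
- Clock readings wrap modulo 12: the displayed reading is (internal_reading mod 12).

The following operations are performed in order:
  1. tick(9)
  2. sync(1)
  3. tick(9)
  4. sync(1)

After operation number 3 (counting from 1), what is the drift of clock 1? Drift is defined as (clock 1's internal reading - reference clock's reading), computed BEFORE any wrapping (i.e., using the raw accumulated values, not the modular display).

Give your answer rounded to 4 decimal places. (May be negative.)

Answer: 9.0000

Derivation:
After op 1 tick(9): ref=9.0000 raw=[11.2500 18.0000]
After op 2 sync(1): ref=9.0000 raw=[11.2500 9.0000]
After op 3 tick(9): ref=18.0000 raw=[22.5000 27.0000]
Drift of clock 1 after op 3: 27.0000 - 18.0000 = 9.0000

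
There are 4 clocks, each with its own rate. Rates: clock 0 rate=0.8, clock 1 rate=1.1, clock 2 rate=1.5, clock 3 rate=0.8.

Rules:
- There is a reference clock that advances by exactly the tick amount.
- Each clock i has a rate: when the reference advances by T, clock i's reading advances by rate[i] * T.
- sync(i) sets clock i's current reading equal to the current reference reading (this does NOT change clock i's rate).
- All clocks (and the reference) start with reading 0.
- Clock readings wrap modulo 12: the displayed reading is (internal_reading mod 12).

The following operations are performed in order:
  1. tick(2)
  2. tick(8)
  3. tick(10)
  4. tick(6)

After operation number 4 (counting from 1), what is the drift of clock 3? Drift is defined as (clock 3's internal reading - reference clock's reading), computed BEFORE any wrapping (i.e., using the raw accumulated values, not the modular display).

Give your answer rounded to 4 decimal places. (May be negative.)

Answer: -5.2000

Derivation:
After op 1 tick(2): ref=2.0000 raw=[1.6000 2.2000 3.0000 1.6000]
After op 2 tick(8): ref=10.0000 raw=[8.0000 11.0000 15.0000 8.0000]
After op 3 tick(10): ref=20.0000 raw=[16.0000 22.0000 30.0000 16.0000]
After op 4 tick(6): ref=26.0000 raw=[20.8000 28.6000 39.0000 20.8000]
Drift of clock 3 after op 4: 20.8000 - 26.0000 = -5.2000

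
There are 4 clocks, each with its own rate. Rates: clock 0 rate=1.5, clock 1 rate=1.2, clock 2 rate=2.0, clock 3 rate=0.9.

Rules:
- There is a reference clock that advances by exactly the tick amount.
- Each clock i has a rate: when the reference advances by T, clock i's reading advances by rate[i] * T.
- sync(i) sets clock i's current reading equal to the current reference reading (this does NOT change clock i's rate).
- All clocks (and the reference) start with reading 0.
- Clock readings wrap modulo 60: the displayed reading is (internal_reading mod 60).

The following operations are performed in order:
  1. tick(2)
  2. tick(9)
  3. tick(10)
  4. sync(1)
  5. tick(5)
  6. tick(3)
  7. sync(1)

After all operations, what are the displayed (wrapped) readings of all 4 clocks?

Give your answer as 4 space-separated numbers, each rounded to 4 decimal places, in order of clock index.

Answer: 43.5000 29.0000 58.0000 26.1000

Derivation:
After op 1 tick(2): ref=2.0000 raw=[3.0000 2.4000 4.0000 1.8000]
After op 2 tick(9): ref=11.0000 raw=[16.5000 13.2000 22.0000 9.9000]
After op 3 tick(10): ref=21.0000 raw=[31.5000 25.2000 42.0000 18.9000]
After op 4 sync(1): ref=21.0000 raw=[31.5000 21.0000 42.0000 18.9000]
After op 5 tick(5): ref=26.0000 raw=[39.0000 27.0000 52.0000 23.4000]
After op 6 tick(3): ref=29.0000 raw=[43.5000 30.6000 58.0000 26.1000]
After op 7 sync(1): ref=29.0000 raw=[43.5000 29.0000 58.0000 26.1000]
Wrap final raw readings (mod 60): 43.5000 mod 60 = 43.5000; 29.0000 mod 60 = 29.0000; 58.0000 mod 60 = 58.0000; 26.1000 mod 60 = 26.1000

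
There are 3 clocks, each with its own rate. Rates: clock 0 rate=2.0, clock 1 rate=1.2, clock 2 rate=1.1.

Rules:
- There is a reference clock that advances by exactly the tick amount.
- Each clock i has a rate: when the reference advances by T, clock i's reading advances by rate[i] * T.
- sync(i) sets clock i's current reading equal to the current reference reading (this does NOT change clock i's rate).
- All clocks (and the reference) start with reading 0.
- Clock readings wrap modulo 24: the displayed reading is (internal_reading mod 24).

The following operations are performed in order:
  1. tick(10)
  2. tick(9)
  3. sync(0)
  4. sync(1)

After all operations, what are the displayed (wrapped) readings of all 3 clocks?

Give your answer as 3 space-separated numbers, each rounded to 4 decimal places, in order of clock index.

Answer: 19.0000 19.0000 20.9000

Derivation:
After op 1 tick(10): ref=10.0000 raw=[20.0000 12.0000 11.0000]
After op 2 tick(9): ref=19.0000 raw=[38.0000 22.8000 20.9000]
After op 3 sync(0): ref=19.0000 raw=[19.0000 22.8000 20.9000]
After op 4 sync(1): ref=19.0000 raw=[19.0000 19.0000 20.9000]
Wrap final raw readings (mod 24): 19.0000 mod 24 = 19.0000; 19.0000 mod 24 = 19.0000; 20.9000 mod 24 = 20.9000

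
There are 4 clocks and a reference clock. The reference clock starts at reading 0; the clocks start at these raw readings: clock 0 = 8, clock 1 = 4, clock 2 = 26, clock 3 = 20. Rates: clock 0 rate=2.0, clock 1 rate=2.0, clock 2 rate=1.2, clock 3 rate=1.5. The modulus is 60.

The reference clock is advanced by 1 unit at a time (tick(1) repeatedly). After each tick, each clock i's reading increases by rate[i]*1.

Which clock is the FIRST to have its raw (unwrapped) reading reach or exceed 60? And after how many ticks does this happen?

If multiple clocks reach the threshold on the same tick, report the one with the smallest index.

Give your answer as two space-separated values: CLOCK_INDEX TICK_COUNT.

Answer: 0 26

Derivation:
clock 0: start=8, rate=2.0, needs 60-8 = 52; ticks = ceil(52/2.0) = ceil(26.0000) = 26; reading at tick 26 = 8 + 2.0*26 = 60.0000
clock 1: start=4, rate=2.0, needs 60-4 = 56; ticks = ceil(56/2.0) = ceil(28.0000) = 28; reading at tick 28 = 4 + 2.0*28 = 60.0000
clock 2: start=26, rate=1.2, needs 60-26 = 34; ticks = ceil(34/1.2) = ceil(28.3333) = 29; reading at tick 29 = 26 + 1.2*29 = 60.8000
clock 3: start=20, rate=1.5, needs 60-20 = 40; ticks = ceil(40/1.5) = ceil(26.6667) = 27; reading at tick 27 = 20 + 1.5*27 = 60.5000
Minimum tick count = 26; winners = [0]; smallest index = 0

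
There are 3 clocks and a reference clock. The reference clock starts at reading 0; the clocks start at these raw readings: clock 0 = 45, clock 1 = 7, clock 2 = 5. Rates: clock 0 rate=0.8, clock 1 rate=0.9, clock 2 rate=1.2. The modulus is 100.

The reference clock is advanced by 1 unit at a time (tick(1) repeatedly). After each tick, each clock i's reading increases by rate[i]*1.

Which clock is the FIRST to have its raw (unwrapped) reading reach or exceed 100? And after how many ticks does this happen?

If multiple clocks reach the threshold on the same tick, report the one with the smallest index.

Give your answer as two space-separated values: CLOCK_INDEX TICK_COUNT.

Answer: 0 69

Derivation:
clock 0: start=45, rate=0.8, needs 100-45 = 55; ticks = ceil(55/0.8) = ceil(68.7500) = 69; reading at tick 69 = 45 + 0.8*69 = 100.2000
clock 1: start=7, rate=0.9, needs 100-7 = 93; ticks = ceil(93/0.9) = ceil(103.3333) = 104; reading at tick 104 = 7 + 0.9*104 = 100.6000
clock 2: start=5, rate=1.2, needs 100-5 = 95; ticks = ceil(95/1.2) = ceil(79.1667) = 80; reading at tick 80 = 5 + 1.2*80 = 101.0000
Minimum tick count = 69; winners = [0]; smallest index = 0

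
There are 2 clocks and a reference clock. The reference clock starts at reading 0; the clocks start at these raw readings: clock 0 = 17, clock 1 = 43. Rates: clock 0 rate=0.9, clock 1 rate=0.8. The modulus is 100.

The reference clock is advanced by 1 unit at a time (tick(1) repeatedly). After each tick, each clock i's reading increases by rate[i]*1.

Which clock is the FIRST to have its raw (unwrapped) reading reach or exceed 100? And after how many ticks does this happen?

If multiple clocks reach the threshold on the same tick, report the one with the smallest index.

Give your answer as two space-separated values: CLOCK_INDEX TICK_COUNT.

Answer: 1 72

Derivation:
clock 0: start=17, rate=0.9, needs 100-17 = 83; ticks = ceil(83/0.9) = ceil(92.2222) = 93; reading at tick 93 = 17 + 0.9*93 = 100.7000
clock 1: start=43, rate=0.8, needs 100-43 = 57; ticks = ceil(57/0.8) = ceil(71.2500) = 72; reading at tick 72 = 43 + 0.8*72 = 100.6000
Minimum tick count = 72; winners = [1]; smallest index = 1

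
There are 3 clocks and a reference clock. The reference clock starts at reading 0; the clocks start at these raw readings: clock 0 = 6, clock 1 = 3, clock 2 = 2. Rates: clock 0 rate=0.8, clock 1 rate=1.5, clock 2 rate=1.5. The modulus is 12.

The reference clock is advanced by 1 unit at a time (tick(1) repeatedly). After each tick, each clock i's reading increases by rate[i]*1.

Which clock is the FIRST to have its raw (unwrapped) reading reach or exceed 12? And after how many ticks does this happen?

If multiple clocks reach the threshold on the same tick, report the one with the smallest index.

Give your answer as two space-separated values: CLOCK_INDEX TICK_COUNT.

Answer: 1 6

Derivation:
clock 0: start=6, rate=0.8, needs 12-6 = 6; ticks = ceil(6/0.8) = ceil(7.5000) = 8; reading at tick 8 = 6 + 0.8*8 = 12.4000
clock 1: start=3, rate=1.5, needs 12-3 = 9; ticks = ceil(9/1.5) = ceil(6.0000) = 6; reading at tick 6 = 3 + 1.5*6 = 12.0000
clock 2: start=2, rate=1.5, needs 12-2 = 10; ticks = ceil(10/1.5) = ceil(6.6667) = 7; reading at tick 7 = 2 + 1.5*7 = 12.5000
Minimum tick count = 6; winners = [1]; smallest index = 1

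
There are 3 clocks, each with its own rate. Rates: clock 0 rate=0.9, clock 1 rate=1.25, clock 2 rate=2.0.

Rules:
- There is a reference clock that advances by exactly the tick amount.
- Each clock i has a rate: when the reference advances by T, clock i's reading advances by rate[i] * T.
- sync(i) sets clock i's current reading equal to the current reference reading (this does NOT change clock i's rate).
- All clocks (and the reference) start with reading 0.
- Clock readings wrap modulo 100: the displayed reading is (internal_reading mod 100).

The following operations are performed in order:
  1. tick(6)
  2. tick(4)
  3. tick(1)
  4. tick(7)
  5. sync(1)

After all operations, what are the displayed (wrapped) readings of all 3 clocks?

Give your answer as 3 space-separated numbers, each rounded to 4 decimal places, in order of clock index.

Answer: 16.2000 18.0000 36.0000

Derivation:
After op 1 tick(6): ref=6.0000 raw=[5.4000 7.5000 12.0000]
After op 2 tick(4): ref=10.0000 raw=[9.0000 12.5000 20.0000]
After op 3 tick(1): ref=11.0000 raw=[9.9000 13.7500 22.0000]
After op 4 tick(7): ref=18.0000 raw=[16.2000 22.5000 36.0000]
After op 5 sync(1): ref=18.0000 raw=[16.2000 18.0000 36.0000]
Wrap final raw readings (mod 100): 16.2000 mod 100 = 16.2000; 18.0000 mod 100 = 18.0000; 36.0000 mod 100 = 36.0000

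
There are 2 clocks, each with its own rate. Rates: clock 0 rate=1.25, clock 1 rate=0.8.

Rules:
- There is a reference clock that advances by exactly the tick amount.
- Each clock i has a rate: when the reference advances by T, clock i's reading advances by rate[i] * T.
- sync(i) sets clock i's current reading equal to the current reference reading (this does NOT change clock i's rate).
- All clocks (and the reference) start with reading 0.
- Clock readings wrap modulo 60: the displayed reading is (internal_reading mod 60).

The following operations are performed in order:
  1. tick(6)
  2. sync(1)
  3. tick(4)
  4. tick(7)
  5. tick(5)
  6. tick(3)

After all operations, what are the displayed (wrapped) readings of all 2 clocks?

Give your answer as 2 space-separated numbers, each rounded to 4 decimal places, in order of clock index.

After op 1 tick(6): ref=6.0000 raw=[7.5000 4.8000]
After op 2 sync(1): ref=6.0000 raw=[7.5000 6.0000]
After op 3 tick(4): ref=10.0000 raw=[12.5000 9.2000]
After op 4 tick(7): ref=17.0000 raw=[21.2500 14.8000]
After op 5 tick(5): ref=22.0000 raw=[27.5000 18.8000]
After op 6 tick(3): ref=25.0000 raw=[31.2500 21.2000]
Wrap final raw readings (mod 60): 31.2500 mod 60 = 31.2500; 21.2000 mod 60 = 21.2000

Answer: 31.2500 21.2000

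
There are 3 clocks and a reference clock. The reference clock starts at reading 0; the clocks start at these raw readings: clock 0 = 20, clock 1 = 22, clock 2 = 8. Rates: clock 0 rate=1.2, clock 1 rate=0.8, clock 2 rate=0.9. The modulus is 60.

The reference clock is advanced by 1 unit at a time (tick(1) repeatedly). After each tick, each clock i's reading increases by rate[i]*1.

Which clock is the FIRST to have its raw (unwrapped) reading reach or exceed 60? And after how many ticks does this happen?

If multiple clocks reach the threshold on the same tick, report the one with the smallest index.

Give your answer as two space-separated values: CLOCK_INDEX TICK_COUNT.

Answer: 0 34

Derivation:
clock 0: start=20, rate=1.2, needs 60-20 = 40; ticks = ceil(40/1.2) = ceil(33.3333) = 34; reading at tick 34 = 20 + 1.2*34 = 60.8000
clock 1: start=22, rate=0.8, needs 60-22 = 38; ticks = ceil(38/0.8) = ceil(47.5000) = 48; reading at tick 48 = 22 + 0.8*48 = 60.4000
clock 2: start=8, rate=0.9, needs 60-8 = 52; ticks = ceil(52/0.9) = ceil(57.7778) = 58; reading at tick 58 = 8 + 0.9*58 = 60.2000
Minimum tick count = 34; winners = [0]; smallest index = 0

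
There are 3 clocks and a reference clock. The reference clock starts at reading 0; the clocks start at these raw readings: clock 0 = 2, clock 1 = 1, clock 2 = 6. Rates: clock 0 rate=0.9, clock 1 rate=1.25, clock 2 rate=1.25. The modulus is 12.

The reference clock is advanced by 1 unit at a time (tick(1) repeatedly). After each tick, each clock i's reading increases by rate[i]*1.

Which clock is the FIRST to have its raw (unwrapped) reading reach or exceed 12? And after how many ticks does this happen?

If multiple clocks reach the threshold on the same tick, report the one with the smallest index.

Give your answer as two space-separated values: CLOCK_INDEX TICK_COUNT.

Answer: 2 5

Derivation:
clock 0: start=2, rate=0.9, needs 12-2 = 10; ticks = ceil(10/0.9) = ceil(11.1111) = 12; reading at tick 12 = 2 + 0.9*12 = 12.8000
clock 1: start=1, rate=1.25, needs 12-1 = 11; ticks = ceil(11/1.25) = ceil(8.8000) = 9; reading at tick 9 = 1 + 1.25*9 = 12.2500
clock 2: start=6, rate=1.25, needs 12-6 = 6; ticks = ceil(6/1.25) = ceil(4.8000) = 5; reading at tick 5 = 6 + 1.25*5 = 12.2500
Minimum tick count = 5; winners = [2]; smallest index = 2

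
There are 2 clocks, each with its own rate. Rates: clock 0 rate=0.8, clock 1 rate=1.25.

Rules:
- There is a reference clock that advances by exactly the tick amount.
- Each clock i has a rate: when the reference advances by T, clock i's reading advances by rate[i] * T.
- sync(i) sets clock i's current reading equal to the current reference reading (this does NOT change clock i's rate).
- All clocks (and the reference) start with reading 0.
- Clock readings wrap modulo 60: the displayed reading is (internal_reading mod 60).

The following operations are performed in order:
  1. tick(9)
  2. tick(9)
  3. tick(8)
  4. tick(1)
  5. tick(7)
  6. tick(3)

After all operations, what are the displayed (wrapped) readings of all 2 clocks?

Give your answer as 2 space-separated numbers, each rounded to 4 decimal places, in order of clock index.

Answer: 29.6000 46.2500

Derivation:
After op 1 tick(9): ref=9.0000 raw=[7.2000 11.2500]
After op 2 tick(9): ref=18.0000 raw=[14.4000 22.5000]
After op 3 tick(8): ref=26.0000 raw=[20.8000 32.5000]
After op 4 tick(1): ref=27.0000 raw=[21.6000 33.7500]
After op 5 tick(7): ref=34.0000 raw=[27.2000 42.5000]
After op 6 tick(3): ref=37.0000 raw=[29.6000 46.2500]
Wrap final raw readings (mod 60): 29.6000 mod 60 = 29.6000; 46.2500 mod 60 = 46.2500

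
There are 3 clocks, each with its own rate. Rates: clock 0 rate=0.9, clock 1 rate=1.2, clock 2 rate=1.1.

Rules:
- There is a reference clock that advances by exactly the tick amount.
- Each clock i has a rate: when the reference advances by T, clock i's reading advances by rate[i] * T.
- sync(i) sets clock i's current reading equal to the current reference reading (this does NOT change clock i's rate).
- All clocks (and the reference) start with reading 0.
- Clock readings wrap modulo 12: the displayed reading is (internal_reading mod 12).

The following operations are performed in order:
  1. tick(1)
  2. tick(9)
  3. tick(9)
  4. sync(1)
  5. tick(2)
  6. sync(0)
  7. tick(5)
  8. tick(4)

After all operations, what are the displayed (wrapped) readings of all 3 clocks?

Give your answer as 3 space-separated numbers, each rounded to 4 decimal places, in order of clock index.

After op 1 tick(1): ref=1.0000 raw=[0.9000 1.2000 1.1000]
After op 2 tick(9): ref=10.0000 raw=[9.0000 12.0000 11.0000]
After op 3 tick(9): ref=19.0000 raw=[17.1000 22.8000 20.9000]
After op 4 sync(1): ref=19.0000 raw=[17.1000 19.0000 20.9000]
After op 5 tick(2): ref=21.0000 raw=[18.9000 21.4000 23.1000]
After op 6 sync(0): ref=21.0000 raw=[21.0000 21.4000 23.1000]
After op 7 tick(5): ref=26.0000 raw=[25.5000 27.4000 28.6000]
After op 8 tick(4): ref=30.0000 raw=[29.1000 32.2000 33.0000]
Wrap final raw readings (mod 12): 29.1000 mod 12 = 5.1000; 32.2000 mod 12 = 8.2000; 33.0000 mod 12 = 9.0000

Answer: 5.1000 8.2000 9.0000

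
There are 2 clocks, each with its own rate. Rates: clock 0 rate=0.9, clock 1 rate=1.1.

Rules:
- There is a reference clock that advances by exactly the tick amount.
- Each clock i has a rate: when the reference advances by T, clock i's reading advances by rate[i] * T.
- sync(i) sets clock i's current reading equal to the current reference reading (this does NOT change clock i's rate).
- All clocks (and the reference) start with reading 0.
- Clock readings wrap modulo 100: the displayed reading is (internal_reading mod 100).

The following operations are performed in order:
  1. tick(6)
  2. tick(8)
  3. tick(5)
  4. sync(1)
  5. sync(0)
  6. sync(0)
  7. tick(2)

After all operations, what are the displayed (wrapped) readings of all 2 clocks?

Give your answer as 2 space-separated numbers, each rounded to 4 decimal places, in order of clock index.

Answer: 20.8000 21.2000

Derivation:
After op 1 tick(6): ref=6.0000 raw=[5.4000 6.6000]
After op 2 tick(8): ref=14.0000 raw=[12.6000 15.4000]
After op 3 tick(5): ref=19.0000 raw=[17.1000 20.9000]
After op 4 sync(1): ref=19.0000 raw=[17.1000 19.0000]
After op 5 sync(0): ref=19.0000 raw=[19.0000 19.0000]
After op 6 sync(0): ref=19.0000 raw=[19.0000 19.0000]
After op 7 tick(2): ref=21.0000 raw=[20.8000 21.2000]
Wrap final raw readings (mod 100): 20.8000 mod 100 = 20.8000; 21.2000 mod 100 = 21.2000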